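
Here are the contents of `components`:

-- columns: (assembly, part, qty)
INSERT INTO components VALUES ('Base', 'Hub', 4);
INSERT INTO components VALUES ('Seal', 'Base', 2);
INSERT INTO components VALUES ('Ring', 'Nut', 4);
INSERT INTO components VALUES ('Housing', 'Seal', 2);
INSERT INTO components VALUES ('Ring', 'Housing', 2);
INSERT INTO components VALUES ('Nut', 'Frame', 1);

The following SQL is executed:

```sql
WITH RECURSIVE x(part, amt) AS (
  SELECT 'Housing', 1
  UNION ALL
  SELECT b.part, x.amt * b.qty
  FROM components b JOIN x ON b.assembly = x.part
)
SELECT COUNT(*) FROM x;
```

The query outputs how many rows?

4

Base: (Housing, amt=1).
Iteration 1: components of {Housing} -> Seal = 1*2 = 2.
Iteration 2: components of {Seal} -> Base = 2*2 = 4.
Iteration 3: components of {Base} -> Hub = 4*4 = 16.
Iteration 4: no further components; recursion stops.
Total rows emitted: 4.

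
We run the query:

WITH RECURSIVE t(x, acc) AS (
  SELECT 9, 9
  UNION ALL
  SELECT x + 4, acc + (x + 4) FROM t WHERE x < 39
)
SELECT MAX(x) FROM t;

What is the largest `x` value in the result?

41

Base: x=9, acc=9.
Iteration 1: 9 < 39 holds -> x = 9 + 4 = 13, acc = 9 + 13 = 22.
Iteration 2: 13 < 39 holds -> x = 13 + 4 = 17, acc = 22 + 17 = 39.
Iteration 3: 17 < 39 holds -> x = 17 + 4 = 21, acc = 39 + 21 = 60.
Iteration 4: 21 < 39 holds -> x = 21 + 4 = 25, acc = 60 + 25 = 85.
Iteration 5: 25 < 39 holds -> x = 25 + 4 = 29, acc = 85 + 29 = 114.
Iteration 6: 29 < 39 holds -> x = 29 + 4 = 33, acc = 114 + 33 = 147.
Iteration 7: 33 < 39 holds -> x = 33 + 4 = 37, acc = 147 + 37 = 184.
Iteration 8: 37 < 39 holds -> x = 37 + 4 = 41, acc = 184 + 41 = 225.
Iteration 9: 41 < 39 fails; recursion stops.
x values: 9, 13, 17, 21, 25, 29, 33, 37, 41; the maximum is 41.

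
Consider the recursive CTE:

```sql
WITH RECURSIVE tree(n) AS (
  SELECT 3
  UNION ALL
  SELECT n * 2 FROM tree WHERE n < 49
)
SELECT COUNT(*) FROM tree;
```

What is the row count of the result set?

Base: n=3.
Iteration 1: 3 < 49 holds -> n = 3 * 2 = 6.
Iteration 2: 6 < 49 holds -> n = 6 * 2 = 12.
Iteration 3: 12 < 49 holds -> n = 12 * 2 = 24.
Iteration 4: 24 < 49 holds -> n = 24 * 2 = 48.
Iteration 5: 48 < 49 holds -> n = 48 * 2 = 96.
Iteration 6: 96 < 49 fails; recursion stops.
Total rows emitted: 6.

6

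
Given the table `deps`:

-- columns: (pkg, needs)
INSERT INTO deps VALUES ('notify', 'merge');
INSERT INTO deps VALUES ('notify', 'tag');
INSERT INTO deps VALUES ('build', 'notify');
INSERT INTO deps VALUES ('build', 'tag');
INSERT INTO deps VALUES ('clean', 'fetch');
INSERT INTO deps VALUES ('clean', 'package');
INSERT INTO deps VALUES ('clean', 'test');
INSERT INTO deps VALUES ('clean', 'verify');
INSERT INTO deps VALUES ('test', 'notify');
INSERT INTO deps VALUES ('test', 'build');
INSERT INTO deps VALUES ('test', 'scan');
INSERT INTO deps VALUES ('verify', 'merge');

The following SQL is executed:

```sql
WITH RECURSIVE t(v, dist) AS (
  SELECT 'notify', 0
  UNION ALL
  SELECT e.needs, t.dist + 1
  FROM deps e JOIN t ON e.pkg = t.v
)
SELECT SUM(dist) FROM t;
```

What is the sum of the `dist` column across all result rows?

2

Base: (notify, dist=0).
Iteration 1: edges from {notify} -> (merge, dist=1), (tag, dist=1).
Iteration 2: no outgoing edges from {merge,tag}; recursion stops.
SUM(dist) = 0 + 1 + 1 = 2.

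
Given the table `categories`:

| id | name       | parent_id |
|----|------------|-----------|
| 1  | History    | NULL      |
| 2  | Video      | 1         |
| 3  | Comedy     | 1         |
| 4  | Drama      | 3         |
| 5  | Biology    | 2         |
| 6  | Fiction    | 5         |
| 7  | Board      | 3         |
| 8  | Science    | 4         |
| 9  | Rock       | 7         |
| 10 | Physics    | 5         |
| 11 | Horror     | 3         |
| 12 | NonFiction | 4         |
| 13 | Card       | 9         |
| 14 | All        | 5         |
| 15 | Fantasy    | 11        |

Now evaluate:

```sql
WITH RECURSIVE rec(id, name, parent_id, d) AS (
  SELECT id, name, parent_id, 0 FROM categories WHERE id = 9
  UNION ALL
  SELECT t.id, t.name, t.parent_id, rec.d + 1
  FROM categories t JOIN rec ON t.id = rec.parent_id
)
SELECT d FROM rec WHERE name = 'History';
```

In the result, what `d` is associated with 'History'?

3

Base: id=9 (Rock), parent_id=7, d 0.
Iteration 1: join on id=7 -> Board (id 7, parent_id=3, d 1).
Iteration 2: join on id=3 -> Comedy (id 3, parent_id=1, d 2).
Iteration 3: join on id=1 -> History (id 1, parent_id=NULL, d 3).
Iteration 4: parent_id is NULL; no match; recursion stops.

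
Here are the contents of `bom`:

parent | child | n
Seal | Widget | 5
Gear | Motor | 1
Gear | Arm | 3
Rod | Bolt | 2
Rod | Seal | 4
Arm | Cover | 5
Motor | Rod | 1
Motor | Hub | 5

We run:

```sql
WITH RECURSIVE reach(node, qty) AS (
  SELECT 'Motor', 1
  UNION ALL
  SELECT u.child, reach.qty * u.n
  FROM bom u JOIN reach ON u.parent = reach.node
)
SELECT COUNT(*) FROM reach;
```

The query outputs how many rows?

Base: (Motor, qty=1).
Iteration 1: components of {Motor} -> Hub = 1*5 = 5, Rod = 1*1 = 1.
Iteration 2: components of {Hub,Rod} -> Bolt = 1*2 = 2, Seal = 1*4 = 4.
Iteration 3: components of {Bolt,Seal} -> Widget = 4*5 = 20.
Iteration 4: no further components; recursion stops.
Total rows emitted: 6.

6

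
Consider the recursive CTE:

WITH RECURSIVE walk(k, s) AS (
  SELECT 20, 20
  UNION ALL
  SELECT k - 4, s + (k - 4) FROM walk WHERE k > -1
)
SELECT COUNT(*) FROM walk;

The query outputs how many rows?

Base: k=20, s=20.
Iteration 1: 20 > -1 holds -> k = 20 - 4 = 16, s = 20 + 16 = 36.
Iteration 2: 16 > -1 holds -> k = 16 - 4 = 12, s = 36 + 12 = 48.
Iteration 3: 12 > -1 holds -> k = 12 - 4 = 8, s = 48 + 8 = 56.
Iteration 4: 8 > -1 holds -> k = 8 - 4 = 4, s = 56 + 4 = 60.
Iteration 5: 4 > -1 holds -> k = 4 - 4 = 0, s = 60 + 0 = 60.
Iteration 6: 0 > -1 holds -> k = 0 - 4 = -4, s = 60 + -4 = 56.
Iteration 7: -4 > -1 fails; recursion stops.
Total rows emitted: 7.

7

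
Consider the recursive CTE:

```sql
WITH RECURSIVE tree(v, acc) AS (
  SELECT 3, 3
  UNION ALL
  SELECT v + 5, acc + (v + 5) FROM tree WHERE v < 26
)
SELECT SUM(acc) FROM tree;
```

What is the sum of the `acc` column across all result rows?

238

Base: v=3, acc=3.
Iteration 1: 3 < 26 holds -> v = 3 + 5 = 8, acc = 3 + 8 = 11.
Iteration 2: 8 < 26 holds -> v = 8 + 5 = 13, acc = 11 + 13 = 24.
Iteration 3: 13 < 26 holds -> v = 13 + 5 = 18, acc = 24 + 18 = 42.
Iteration 4: 18 < 26 holds -> v = 18 + 5 = 23, acc = 42 + 23 = 65.
Iteration 5: 23 < 26 holds -> v = 23 + 5 = 28, acc = 65 + 28 = 93.
Iteration 6: 28 < 26 fails; recursion stops.
SUM(acc) = 3 + 11 + 24 + 42 + 65 + 93 = 238.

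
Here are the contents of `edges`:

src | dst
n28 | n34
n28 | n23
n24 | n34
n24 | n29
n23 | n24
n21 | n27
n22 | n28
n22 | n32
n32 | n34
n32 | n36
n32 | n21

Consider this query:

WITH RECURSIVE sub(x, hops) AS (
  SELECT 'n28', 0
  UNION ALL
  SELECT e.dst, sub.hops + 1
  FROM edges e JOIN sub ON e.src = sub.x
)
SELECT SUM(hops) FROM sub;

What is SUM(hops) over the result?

Base: (n28, hops=0).
Iteration 1: edges from {n28} -> (n23, hops=1), (n34, hops=1).
Iteration 2: edges from {n23,n34} -> (n24, hops=2).
Iteration 3: edges from {n24} -> (n29, hops=3), (n34, hops=3).
Iteration 4: no outgoing edges from {n29,n34}; recursion stops.
SUM(hops) = 0 + 1 + 1 + 2 + 3 + 3 = 10.

10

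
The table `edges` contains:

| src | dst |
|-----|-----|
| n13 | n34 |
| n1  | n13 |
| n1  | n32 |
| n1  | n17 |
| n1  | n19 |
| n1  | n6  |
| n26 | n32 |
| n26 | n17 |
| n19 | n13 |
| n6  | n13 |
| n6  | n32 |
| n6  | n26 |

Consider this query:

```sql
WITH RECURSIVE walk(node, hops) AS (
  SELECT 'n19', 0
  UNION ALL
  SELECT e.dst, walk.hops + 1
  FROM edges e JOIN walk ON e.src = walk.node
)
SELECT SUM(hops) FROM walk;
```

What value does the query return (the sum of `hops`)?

3

Base: (n19, hops=0).
Iteration 1: edges from {n19} -> (n13, hops=1).
Iteration 2: edges from {n13} -> (n34, hops=2).
Iteration 3: no outgoing edges from {n34}; recursion stops.
SUM(hops) = 0 + 1 + 2 = 3.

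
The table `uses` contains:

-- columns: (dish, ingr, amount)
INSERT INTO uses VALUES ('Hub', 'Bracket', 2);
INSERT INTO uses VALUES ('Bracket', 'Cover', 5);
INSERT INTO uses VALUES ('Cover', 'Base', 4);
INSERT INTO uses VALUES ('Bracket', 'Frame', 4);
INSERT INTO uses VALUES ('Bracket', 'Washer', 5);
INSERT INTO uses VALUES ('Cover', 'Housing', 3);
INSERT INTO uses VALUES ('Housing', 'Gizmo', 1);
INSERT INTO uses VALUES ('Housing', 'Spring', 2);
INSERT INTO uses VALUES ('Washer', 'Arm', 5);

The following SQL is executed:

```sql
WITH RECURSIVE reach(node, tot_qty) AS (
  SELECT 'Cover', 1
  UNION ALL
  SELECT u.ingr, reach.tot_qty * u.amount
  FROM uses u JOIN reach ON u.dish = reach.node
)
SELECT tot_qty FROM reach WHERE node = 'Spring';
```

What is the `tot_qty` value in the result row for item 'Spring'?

Base: (Cover, tot_qty=1).
Iteration 1: components of {Cover} -> Base = 1*4 = 4, Housing = 1*3 = 3.
Iteration 2: components of {Base,Housing} -> Gizmo = 3*1 = 3, Spring = 3*2 = 6.
Iteration 3: no further components; recursion stops.

6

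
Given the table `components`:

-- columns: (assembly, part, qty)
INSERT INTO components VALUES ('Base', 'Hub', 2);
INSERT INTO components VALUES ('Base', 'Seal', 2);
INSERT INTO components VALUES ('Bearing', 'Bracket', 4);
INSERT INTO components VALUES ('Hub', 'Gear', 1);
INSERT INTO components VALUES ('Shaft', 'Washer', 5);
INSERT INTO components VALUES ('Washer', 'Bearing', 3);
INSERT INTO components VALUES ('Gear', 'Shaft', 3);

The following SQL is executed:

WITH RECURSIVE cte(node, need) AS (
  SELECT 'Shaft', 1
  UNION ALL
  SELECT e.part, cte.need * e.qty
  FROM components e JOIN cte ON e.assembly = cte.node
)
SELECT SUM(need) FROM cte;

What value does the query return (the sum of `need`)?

81

Base: (Shaft, need=1).
Iteration 1: components of {Shaft} -> Washer = 1*5 = 5.
Iteration 2: components of {Washer} -> Bearing = 5*3 = 15.
Iteration 3: components of {Bearing} -> Bracket = 15*4 = 60.
Iteration 4: no further components; recursion stops.
SUM(need) = 1 + 5 + 15 + 60 = 81.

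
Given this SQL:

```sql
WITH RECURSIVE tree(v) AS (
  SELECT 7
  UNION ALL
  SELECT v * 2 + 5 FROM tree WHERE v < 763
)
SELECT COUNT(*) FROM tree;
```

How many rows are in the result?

Base: v=7.
Iteration 1: 7 < 763 holds -> v = 7 * 2 + 5 = 19.
Iteration 2: 19 < 763 holds -> v = 19 * 2 + 5 = 43.
Iteration 3: 43 < 763 holds -> v = 43 * 2 + 5 = 91.
Iteration 4: 91 < 763 holds -> v = 91 * 2 + 5 = 187.
Iteration 5: 187 < 763 holds -> v = 187 * 2 + 5 = 379.
Iteration 6: 379 < 763 holds -> v = 379 * 2 + 5 = 763.
Iteration 7: 763 < 763 fails; recursion stops.
Total rows emitted: 7.

7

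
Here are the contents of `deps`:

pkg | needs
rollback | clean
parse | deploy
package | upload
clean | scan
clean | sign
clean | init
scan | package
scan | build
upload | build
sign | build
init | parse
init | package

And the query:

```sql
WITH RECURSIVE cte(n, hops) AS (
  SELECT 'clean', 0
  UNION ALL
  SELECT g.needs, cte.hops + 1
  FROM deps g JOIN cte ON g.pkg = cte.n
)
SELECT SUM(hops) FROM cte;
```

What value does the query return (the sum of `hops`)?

Base: (clean, hops=0).
Iteration 1: edges from {clean} -> (init, hops=1), (scan, hops=1), (sign, hops=1).
Iteration 2: edges from {init,scan,sign} -> (build, hops=2) x2, (package, hops=2) x2, (parse, hops=2). [UNION ALL keeps all 5 new rows, including repeats]
Iteration 3: edges from {build,package,parse} -> (deploy, hops=3), (upload, hops=3) x2. [UNION ALL keeps all 3 new rows, including repeats]
Iteration 4: edges from {deploy,upload} -> (build, hops=4) x2. [UNION ALL keeps all 2 new rows, including repeats]
Iteration 5: no outgoing edges from {build}; recursion stops.
SUM(hops) = 0 + 1 + 1 + 1 + 2 + 2 + 2 + 2 + 2 + 3 + 3 + 3 + 4 + 4 = 30.

30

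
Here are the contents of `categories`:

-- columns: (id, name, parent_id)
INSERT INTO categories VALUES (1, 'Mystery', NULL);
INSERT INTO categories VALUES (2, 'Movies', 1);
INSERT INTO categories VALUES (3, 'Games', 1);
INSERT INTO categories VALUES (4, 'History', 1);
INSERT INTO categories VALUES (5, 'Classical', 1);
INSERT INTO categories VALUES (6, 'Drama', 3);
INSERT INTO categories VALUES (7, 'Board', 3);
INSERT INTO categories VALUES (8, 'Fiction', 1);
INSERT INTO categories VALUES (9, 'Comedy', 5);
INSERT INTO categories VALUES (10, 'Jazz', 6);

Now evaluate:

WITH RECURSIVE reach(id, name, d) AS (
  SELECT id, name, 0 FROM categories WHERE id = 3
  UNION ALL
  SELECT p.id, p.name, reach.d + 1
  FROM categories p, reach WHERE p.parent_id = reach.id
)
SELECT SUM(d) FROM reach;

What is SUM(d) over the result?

Base: id=3 (Games) at d 0.
Iteration 1: rows with parent_id in {3} -> Drama (id 6, d 1), Board (id 7, d 1).
Iteration 2: rows with parent_id in {6,7} -> Jazz (id 10, d 2).
Iteration 3: no rows with parent_id in {10}; recursion stops.
SUM(d) = 0 + 1 + 1 + 2 = 4.

4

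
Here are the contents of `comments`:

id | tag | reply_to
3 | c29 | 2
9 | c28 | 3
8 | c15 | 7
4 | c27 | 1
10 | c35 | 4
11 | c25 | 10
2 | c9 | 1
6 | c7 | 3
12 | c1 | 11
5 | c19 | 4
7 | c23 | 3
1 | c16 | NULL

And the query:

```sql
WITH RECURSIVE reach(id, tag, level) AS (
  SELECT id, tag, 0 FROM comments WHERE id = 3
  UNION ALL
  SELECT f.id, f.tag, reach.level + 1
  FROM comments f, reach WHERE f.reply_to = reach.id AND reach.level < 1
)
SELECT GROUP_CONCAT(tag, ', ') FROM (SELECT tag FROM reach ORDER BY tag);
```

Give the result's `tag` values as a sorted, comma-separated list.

Base: id=3 (c29) at level 0.
Iteration 1: rows with reply_to in {3} -> c7 (id 6, level 1), c23 (id 7, level 1), c28 (id 9, level 1).
Iteration 2: level < 1 fails for all current rows; recursion stops.

c23, c28, c29, c7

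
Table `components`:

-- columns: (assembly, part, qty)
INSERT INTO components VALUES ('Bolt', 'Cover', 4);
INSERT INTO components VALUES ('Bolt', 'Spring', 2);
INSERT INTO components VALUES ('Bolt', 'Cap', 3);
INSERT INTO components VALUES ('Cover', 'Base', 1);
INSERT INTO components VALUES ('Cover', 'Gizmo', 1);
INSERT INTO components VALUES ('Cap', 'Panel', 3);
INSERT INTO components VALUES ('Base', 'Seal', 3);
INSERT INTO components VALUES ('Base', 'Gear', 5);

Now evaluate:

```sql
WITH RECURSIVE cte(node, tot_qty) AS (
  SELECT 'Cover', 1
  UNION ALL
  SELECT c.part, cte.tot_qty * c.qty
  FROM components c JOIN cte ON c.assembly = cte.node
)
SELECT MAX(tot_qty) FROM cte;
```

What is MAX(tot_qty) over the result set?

Base: (Cover, tot_qty=1).
Iteration 1: components of {Cover} -> Base = 1*1 = 1, Gizmo = 1*1 = 1.
Iteration 2: components of {Base,Gizmo} -> Gear = 1*5 = 5, Seal = 1*3 = 3.
Iteration 3: no further components; recursion stops.
tot_qty values: 1, 1, 1, 3, 5; the maximum is 5.

5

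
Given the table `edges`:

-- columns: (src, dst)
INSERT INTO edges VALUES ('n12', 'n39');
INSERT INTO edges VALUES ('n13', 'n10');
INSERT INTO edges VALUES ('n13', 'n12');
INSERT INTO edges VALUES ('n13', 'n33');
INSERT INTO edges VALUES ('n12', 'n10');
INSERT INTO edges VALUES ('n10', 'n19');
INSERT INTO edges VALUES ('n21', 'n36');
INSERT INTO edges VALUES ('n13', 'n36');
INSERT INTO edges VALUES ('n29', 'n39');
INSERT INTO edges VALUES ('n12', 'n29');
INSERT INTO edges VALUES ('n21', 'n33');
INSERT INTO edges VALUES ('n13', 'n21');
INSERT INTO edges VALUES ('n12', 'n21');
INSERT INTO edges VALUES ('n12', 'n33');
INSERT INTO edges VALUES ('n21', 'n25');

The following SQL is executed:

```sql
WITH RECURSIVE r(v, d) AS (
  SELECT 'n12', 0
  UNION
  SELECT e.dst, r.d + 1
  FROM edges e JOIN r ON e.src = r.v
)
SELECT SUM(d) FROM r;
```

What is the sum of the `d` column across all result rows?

15

Base: (n12, d=0).
Iteration 1: edges from {n12} -> (n10, d=1), (n21, d=1), (n29, d=1), (n33, d=1), (n39, d=1).
Iteration 2: edges from {n10,n21,n29,n33,n39} -> (n19, d=2), (n25, d=2), (n33, d=2), (n36, d=2), (n39, d=2).
Iteration 3: no outgoing edges from {n19,n25,n33,n36,n39}; recursion stops.
SUM(d) = 0 + 1 + 1 + 1 + 1 + 1 + 2 + 2 + 2 + 2 + 2 = 15.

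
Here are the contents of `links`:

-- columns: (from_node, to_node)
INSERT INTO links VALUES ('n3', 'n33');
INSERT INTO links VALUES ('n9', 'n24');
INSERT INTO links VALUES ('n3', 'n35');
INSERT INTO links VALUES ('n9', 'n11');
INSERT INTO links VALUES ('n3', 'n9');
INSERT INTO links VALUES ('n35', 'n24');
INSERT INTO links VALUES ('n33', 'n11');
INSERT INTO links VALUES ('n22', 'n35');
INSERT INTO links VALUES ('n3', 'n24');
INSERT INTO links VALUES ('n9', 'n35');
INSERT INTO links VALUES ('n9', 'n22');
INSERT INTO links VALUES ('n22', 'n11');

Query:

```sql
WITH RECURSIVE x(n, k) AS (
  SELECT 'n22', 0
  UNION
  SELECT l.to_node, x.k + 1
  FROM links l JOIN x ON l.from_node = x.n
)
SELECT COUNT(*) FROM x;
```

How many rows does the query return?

Base: (n22, k=0).
Iteration 1: edges from {n22} -> (n11, k=1), (n35, k=1).
Iteration 2: edges from {n11,n35} -> (n24, k=2).
Iteration 3: no outgoing edges from {n24}; recursion stops.
Total rows emitted: 4.

4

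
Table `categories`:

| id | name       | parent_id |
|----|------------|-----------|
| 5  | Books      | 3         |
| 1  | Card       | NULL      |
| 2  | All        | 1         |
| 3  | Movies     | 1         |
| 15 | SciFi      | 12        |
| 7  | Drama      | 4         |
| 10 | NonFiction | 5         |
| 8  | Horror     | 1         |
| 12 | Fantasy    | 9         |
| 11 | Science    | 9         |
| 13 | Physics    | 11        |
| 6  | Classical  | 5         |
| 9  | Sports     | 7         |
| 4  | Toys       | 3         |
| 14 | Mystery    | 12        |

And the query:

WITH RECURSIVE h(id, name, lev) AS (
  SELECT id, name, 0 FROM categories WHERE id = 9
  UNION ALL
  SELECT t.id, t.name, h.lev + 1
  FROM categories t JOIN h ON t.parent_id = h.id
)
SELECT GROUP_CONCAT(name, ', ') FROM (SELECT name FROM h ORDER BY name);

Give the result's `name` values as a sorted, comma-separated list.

Fantasy, Mystery, Physics, SciFi, Science, Sports

Base: id=9 (Sports) at lev 0.
Iteration 1: rows with parent_id in {9} -> Science (id 11, lev 1), Fantasy (id 12, lev 1).
Iteration 2: rows with parent_id in {11,12} -> Physics (id 13, lev 2), Mystery (id 14, lev 2), SciFi (id 15, lev 2).
Iteration 3: no rows with parent_id in {13,14,15}; recursion stops.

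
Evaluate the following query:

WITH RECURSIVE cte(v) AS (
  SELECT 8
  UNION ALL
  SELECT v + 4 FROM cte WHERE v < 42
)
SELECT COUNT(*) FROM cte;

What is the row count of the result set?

10

Base: v=8.
Iteration 1: 8 < 42 holds -> v = 8 + 4 = 12.
Iteration 2: 12 < 42 holds -> v = 12 + 4 = 16.
Iteration 3: 16 < 42 holds -> v = 16 + 4 = 20.
Iteration 4: 20 < 42 holds -> v = 20 + 4 = 24.
Iteration 5: 24 < 42 holds -> v = 24 + 4 = 28.
Iteration 6: 28 < 42 holds -> v = 28 + 4 = 32.
Iteration 7: 32 < 42 holds -> v = 32 + 4 = 36.
Iteration 8: 36 < 42 holds -> v = 36 + 4 = 40.
Iteration 9: 40 < 42 holds -> v = 40 + 4 = 44.
Iteration 10: 44 < 42 fails; recursion stops.
Total rows emitted: 10.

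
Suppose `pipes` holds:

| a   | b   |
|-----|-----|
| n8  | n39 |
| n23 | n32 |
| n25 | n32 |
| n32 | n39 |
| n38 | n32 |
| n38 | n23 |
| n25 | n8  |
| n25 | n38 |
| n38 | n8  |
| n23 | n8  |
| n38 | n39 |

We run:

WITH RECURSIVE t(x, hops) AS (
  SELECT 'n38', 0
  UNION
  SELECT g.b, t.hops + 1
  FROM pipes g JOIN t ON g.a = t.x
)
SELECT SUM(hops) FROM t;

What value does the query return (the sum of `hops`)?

Base: (n38, hops=0).
Iteration 1: edges from {n38} -> (n23, hops=1), (n32, hops=1), (n39, hops=1), (n8, hops=1).
Iteration 2: edges from {n23,n32,n39,n8} -> (n32, hops=2), (n39, hops=2), (n8, hops=2). [UNION drops 1 duplicate row(s)]
Iteration 3: edges from {n32,n39,n8} -> (n39, hops=3). [UNION drops 1 duplicate row(s)]
Iteration 4: no outgoing edges from {n39}; recursion stops.
SUM(hops) = 0 + 1 + 1 + 1 + 1 + 2 + 2 + 2 + 3 = 13.

13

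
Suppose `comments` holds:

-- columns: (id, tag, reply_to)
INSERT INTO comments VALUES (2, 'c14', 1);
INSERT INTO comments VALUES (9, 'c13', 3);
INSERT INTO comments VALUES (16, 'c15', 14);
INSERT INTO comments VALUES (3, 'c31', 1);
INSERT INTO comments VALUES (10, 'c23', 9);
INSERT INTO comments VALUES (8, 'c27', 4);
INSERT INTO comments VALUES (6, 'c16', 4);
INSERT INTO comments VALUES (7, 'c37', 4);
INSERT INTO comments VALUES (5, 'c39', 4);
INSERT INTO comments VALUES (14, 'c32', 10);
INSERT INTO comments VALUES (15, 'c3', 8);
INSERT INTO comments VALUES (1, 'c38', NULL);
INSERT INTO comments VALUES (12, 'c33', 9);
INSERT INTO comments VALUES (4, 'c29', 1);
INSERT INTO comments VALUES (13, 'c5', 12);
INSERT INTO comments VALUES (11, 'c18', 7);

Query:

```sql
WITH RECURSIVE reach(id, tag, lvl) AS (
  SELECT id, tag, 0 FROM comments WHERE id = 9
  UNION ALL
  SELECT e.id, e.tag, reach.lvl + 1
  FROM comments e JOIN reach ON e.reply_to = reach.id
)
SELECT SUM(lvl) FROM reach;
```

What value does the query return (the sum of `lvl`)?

Base: id=9 (c13) at lvl 0.
Iteration 1: rows with reply_to in {9} -> c23 (id 10, lvl 1), c33 (id 12, lvl 1).
Iteration 2: rows with reply_to in {10,12} -> c5 (id 13, lvl 2), c32 (id 14, lvl 2).
Iteration 3: rows with reply_to in {13,14} -> c15 (id 16, lvl 3).
Iteration 4: no rows with reply_to in {16}; recursion stops.
SUM(lvl) = 0 + 1 + 1 + 2 + 2 + 3 = 9.

9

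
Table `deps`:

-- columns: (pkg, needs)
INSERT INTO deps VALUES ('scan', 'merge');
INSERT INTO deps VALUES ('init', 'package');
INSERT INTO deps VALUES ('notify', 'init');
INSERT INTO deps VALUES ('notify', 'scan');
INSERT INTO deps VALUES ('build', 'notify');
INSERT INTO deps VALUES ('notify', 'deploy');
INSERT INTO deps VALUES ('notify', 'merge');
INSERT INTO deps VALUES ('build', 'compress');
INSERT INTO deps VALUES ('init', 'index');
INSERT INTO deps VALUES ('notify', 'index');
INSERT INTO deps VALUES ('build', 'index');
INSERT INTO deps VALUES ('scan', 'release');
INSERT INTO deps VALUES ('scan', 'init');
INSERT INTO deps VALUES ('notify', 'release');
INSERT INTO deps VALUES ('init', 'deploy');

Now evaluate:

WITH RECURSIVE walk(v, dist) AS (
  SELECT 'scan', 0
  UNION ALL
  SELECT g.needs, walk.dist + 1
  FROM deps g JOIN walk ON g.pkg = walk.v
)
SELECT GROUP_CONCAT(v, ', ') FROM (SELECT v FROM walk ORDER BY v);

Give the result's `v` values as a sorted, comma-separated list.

Base: (scan, dist=0).
Iteration 1: edges from {scan} -> (init, dist=1), (merge, dist=1), (release, dist=1).
Iteration 2: edges from {init,merge,release} -> (deploy, dist=2), (index, dist=2), (package, dist=2).
Iteration 3: no outgoing edges from {deploy,index,package}; recursion stops.

deploy, index, init, merge, package, release, scan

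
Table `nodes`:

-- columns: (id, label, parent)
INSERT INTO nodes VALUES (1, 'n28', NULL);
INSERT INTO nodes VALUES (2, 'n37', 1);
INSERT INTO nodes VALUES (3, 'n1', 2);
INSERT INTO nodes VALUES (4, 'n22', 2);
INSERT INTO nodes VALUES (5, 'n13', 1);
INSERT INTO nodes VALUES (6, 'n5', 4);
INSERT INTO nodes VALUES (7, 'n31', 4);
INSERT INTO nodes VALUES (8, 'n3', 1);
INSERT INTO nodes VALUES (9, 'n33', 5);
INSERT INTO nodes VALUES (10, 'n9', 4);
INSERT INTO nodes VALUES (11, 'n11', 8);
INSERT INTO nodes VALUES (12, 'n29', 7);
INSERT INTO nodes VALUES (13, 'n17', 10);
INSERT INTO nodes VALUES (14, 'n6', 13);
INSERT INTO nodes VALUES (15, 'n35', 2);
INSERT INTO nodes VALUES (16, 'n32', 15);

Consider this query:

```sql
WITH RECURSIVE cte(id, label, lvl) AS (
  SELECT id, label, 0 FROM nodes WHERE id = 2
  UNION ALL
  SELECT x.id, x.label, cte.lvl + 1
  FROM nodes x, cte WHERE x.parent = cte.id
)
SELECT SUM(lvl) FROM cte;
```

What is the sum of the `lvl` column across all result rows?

21

Base: id=2 (n37) at lvl 0.
Iteration 1: rows with parent in {2} -> n1 (id 3, lvl 1), n22 (id 4, lvl 1), n35 (id 15, lvl 1).
Iteration 2: rows with parent in {3,4,15} -> n5 (id 6, lvl 2), n31 (id 7, lvl 2), n9 (id 10, lvl 2), n32 (id 16, lvl 2).
Iteration 3: rows with parent in {6,7,10,16} -> n29 (id 12, lvl 3), n17 (id 13, lvl 3).
Iteration 4: rows with parent in {12,13} -> n6 (id 14, lvl 4).
Iteration 5: no rows with parent in {14}; recursion stops.
SUM(lvl) = 0 + 1 + 1 + 1 + 2 + 2 + 2 + 2 + 3 + 3 + 4 = 21.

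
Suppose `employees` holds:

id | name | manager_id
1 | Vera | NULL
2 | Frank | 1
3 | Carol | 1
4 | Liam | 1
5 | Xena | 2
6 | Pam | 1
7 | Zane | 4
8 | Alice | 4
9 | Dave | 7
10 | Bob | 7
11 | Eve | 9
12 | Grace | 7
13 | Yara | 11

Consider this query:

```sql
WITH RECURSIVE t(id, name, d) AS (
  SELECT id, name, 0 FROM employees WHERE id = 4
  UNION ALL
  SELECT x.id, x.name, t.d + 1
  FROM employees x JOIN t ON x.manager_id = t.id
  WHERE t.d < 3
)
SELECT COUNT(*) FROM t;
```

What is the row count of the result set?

7

Base: id=4 (Liam) at d 0.
Iteration 1: rows with manager_id in {4} -> Zane (id 7, d 1), Alice (id 8, d 1).
Iteration 2: rows with manager_id in {7,8} -> Dave (id 9, d 2), Bob (id 10, d 2), Grace (id 12, d 2).
Iteration 3: rows with manager_id in {9,10,12} -> Eve (id 11, d 3).
Iteration 4: d < 3 fails for all current rows; recursion stops.
Total rows emitted: 7.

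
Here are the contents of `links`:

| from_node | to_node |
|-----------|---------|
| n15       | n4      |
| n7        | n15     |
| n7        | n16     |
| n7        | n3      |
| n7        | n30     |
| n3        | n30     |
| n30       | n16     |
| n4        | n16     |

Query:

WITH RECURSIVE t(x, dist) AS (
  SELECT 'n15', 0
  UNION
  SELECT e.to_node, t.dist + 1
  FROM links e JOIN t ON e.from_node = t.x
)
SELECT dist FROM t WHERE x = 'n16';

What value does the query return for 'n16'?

2

Base: (n15, dist=0).
Iteration 1: edges from {n15} -> (n4, dist=1).
Iteration 2: edges from {n4} -> (n16, dist=2).
Iteration 3: no outgoing edges from {n16}; recursion stops.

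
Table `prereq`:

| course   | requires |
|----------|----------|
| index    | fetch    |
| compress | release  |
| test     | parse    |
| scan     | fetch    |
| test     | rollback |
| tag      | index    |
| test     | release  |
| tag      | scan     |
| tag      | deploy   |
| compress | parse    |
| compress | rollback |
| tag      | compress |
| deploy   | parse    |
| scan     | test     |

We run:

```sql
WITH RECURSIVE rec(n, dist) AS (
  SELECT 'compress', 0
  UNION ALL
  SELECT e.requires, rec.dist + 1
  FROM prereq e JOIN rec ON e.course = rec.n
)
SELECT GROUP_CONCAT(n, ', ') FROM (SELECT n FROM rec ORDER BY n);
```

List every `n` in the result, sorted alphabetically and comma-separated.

Base: (compress, dist=0).
Iteration 1: edges from {compress} -> (parse, dist=1), (release, dist=1), (rollback, dist=1).
Iteration 2: no outgoing edges from {parse,release,rollback}; recursion stops.

compress, parse, release, rollback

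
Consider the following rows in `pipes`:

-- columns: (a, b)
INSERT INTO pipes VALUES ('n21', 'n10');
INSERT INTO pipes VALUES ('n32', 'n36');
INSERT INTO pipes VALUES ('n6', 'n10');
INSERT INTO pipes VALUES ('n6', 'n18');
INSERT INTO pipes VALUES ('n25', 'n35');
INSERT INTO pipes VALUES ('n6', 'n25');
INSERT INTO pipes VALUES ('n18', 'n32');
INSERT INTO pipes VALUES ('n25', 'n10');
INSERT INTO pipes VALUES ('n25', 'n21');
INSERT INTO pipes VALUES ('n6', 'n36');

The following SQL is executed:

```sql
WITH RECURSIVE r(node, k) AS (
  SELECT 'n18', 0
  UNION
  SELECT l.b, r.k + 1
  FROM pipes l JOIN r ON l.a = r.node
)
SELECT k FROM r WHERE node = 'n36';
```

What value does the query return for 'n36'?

Base: (n18, k=0).
Iteration 1: edges from {n18} -> (n32, k=1).
Iteration 2: edges from {n32} -> (n36, k=2).
Iteration 3: no outgoing edges from {n36}; recursion stops.

2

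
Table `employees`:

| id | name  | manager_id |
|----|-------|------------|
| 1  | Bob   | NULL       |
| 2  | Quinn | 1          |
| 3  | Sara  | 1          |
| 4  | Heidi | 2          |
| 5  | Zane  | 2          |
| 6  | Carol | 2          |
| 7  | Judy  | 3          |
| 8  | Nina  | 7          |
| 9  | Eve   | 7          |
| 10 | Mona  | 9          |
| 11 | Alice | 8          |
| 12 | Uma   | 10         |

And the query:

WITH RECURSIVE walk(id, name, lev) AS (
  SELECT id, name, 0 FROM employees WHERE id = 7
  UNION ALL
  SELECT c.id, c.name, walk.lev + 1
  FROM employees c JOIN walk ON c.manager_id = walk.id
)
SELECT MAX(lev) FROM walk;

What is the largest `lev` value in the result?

3

Base: id=7 (Judy) at lev 0.
Iteration 1: rows with manager_id in {7} -> Nina (id 8, lev 1), Eve (id 9, lev 1).
Iteration 2: rows with manager_id in {8,9} -> Mona (id 10, lev 2), Alice (id 11, lev 2).
Iteration 3: rows with manager_id in {10,11} -> Uma (id 12, lev 3).
Iteration 4: no rows with manager_id in {12}; recursion stops.
lev values: 0, 1, 1, 2, 2, 3; the maximum is 3.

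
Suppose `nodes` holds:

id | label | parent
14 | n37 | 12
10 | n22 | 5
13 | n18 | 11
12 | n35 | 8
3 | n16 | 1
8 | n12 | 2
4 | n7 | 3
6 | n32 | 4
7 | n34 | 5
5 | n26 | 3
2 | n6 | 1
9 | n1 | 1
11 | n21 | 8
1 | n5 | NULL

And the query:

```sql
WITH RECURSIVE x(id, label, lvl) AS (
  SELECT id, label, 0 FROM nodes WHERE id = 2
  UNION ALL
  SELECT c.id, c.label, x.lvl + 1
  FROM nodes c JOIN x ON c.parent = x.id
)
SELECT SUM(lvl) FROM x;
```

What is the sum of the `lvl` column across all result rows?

11

Base: id=2 (n6) at lvl 0.
Iteration 1: rows with parent in {2} -> n12 (id 8, lvl 1).
Iteration 2: rows with parent in {8} -> n21 (id 11, lvl 2), n35 (id 12, lvl 2).
Iteration 3: rows with parent in {11,12} -> n18 (id 13, lvl 3), n37 (id 14, lvl 3).
Iteration 4: no rows with parent in {13,14}; recursion stops.
SUM(lvl) = 0 + 1 + 2 + 2 + 3 + 3 = 11.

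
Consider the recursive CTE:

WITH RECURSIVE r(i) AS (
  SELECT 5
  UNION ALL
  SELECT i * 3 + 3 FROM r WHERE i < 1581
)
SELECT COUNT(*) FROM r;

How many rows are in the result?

7

Base: i=5.
Iteration 1: 5 < 1581 holds -> i = 5 * 3 + 3 = 18.
Iteration 2: 18 < 1581 holds -> i = 18 * 3 + 3 = 57.
Iteration 3: 57 < 1581 holds -> i = 57 * 3 + 3 = 174.
Iteration 4: 174 < 1581 holds -> i = 174 * 3 + 3 = 525.
Iteration 5: 525 < 1581 holds -> i = 525 * 3 + 3 = 1578.
Iteration 6: 1578 < 1581 holds -> i = 1578 * 3 + 3 = 4737.
Iteration 7: 4737 < 1581 fails; recursion stops.
Total rows emitted: 7.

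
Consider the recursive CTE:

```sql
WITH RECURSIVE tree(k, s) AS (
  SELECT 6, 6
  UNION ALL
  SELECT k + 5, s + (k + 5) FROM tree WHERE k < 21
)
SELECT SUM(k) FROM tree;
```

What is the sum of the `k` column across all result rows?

Base: k=6, s=6.
Iteration 1: 6 < 21 holds -> k = 6 + 5 = 11, s = 6 + 11 = 17.
Iteration 2: 11 < 21 holds -> k = 11 + 5 = 16, s = 17 + 16 = 33.
Iteration 3: 16 < 21 holds -> k = 16 + 5 = 21, s = 33 + 21 = 54.
Iteration 4: 21 < 21 fails; recursion stops.
SUM(k) = 6 + 11 + 16 + 21 = 54.

54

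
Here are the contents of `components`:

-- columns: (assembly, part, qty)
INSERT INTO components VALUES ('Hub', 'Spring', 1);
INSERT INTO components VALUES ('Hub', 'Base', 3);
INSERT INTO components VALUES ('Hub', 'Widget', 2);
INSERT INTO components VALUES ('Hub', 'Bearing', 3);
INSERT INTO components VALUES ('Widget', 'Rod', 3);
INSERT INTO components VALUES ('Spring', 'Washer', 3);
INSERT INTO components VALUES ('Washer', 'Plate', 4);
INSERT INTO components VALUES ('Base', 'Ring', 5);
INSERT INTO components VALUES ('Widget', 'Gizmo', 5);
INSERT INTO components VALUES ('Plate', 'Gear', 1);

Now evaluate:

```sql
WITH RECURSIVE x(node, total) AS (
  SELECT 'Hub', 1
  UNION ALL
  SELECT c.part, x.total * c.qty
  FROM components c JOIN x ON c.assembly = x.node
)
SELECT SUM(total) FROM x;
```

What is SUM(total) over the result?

Base: (Hub, total=1).
Iteration 1: components of {Hub} -> Base = 1*3 = 3, Bearing = 1*3 = 3, Spring = 1*1 = 1, Widget = 1*2 = 2.
Iteration 2: components of {Base,Bearing,Spring,Widget} -> Gizmo = 2*5 = 10, Ring = 3*5 = 15, Rod = 2*3 = 6, Washer = 1*3 = 3.
Iteration 3: components of {Gizmo,Ring,Rod,Washer} -> Plate = 3*4 = 12.
Iteration 4: components of {Plate} -> Gear = 12*1 = 12.
Iteration 5: no further components; recursion stops.
SUM(total) = 1 + 1 + 3 + 2 + 3 + 3 + 15 + 6 + 10 + 12 + 12 = 68.

68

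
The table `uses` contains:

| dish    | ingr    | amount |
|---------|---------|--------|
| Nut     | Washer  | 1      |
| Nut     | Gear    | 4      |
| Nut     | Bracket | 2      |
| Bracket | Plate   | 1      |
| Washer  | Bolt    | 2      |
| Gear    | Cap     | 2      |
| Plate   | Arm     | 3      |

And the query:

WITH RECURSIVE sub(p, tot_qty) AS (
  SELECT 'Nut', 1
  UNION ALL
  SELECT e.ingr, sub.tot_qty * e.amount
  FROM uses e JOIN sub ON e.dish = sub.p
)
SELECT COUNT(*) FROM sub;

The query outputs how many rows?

Base: (Nut, tot_qty=1).
Iteration 1: components of {Nut} -> Bracket = 1*2 = 2, Gear = 1*4 = 4, Washer = 1*1 = 1.
Iteration 2: components of {Bracket,Gear,Washer} -> Bolt = 1*2 = 2, Cap = 4*2 = 8, Plate = 2*1 = 2.
Iteration 3: components of {Bolt,Cap,Plate} -> Arm = 2*3 = 6.
Iteration 4: no further components; recursion stops.
Total rows emitted: 8.

8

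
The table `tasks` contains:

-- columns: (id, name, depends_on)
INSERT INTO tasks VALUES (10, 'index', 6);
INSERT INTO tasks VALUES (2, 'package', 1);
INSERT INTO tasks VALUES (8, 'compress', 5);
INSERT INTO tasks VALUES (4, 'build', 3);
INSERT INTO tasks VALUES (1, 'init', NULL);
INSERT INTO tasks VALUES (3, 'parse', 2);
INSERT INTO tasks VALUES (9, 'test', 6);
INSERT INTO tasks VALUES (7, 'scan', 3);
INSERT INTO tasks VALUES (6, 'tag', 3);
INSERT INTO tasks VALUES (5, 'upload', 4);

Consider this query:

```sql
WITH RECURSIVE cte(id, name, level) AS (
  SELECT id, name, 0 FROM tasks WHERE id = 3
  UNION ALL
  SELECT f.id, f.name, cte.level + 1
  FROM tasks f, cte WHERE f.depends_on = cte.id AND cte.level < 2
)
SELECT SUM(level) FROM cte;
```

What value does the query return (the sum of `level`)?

9

Base: id=3 (parse) at level 0.
Iteration 1: rows with depends_on in {3} -> build (id 4, level 1), tag (id 6, level 1), scan (id 7, level 1).
Iteration 2: rows with depends_on in {4,6,7} -> upload (id 5, level 2), test (id 9, level 2), index (id 10, level 2).
Iteration 3: level < 2 fails for all current rows; recursion stops.
SUM(level) = 0 + 1 + 1 + 1 + 2 + 2 + 2 = 9.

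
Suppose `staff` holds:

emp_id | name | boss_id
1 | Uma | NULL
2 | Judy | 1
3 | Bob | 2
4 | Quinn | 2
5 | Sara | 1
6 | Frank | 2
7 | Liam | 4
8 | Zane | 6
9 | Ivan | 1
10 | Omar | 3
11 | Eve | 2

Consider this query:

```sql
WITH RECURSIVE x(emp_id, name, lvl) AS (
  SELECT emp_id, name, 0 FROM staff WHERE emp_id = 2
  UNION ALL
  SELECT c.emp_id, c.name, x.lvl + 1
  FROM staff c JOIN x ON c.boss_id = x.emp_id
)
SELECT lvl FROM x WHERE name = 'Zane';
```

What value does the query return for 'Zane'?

Base: emp_id=2 (Judy) at lvl 0.
Iteration 1: rows with boss_id in {2} -> Bob (id 3, lvl 1), Quinn (id 4, lvl 1), Frank (id 6, lvl 1), Eve (id 11, lvl 1).
Iteration 2: rows with boss_id in {3,4,6,11} -> Liam (id 7, lvl 2), Zane (id 8, lvl 2), Omar (id 10, lvl 2).
Iteration 3: no rows with boss_id in {7,8,10}; recursion stops.

2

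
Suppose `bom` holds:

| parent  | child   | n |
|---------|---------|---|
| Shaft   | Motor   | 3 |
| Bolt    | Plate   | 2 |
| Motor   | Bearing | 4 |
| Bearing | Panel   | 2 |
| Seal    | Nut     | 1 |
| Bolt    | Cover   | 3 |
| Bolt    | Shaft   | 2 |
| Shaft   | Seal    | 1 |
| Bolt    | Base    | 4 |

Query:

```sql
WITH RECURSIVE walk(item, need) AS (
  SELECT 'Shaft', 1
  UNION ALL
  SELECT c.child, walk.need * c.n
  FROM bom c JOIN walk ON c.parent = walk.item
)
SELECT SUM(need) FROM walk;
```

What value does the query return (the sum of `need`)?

Base: (Shaft, need=1).
Iteration 1: components of {Shaft} -> Motor = 1*3 = 3, Seal = 1*1 = 1.
Iteration 2: components of {Motor,Seal} -> Bearing = 3*4 = 12, Nut = 1*1 = 1.
Iteration 3: components of {Bearing,Nut} -> Panel = 12*2 = 24.
Iteration 4: no further components; recursion stops.
SUM(need) = 1 + 1 + 3 + 1 + 12 + 24 = 42.

42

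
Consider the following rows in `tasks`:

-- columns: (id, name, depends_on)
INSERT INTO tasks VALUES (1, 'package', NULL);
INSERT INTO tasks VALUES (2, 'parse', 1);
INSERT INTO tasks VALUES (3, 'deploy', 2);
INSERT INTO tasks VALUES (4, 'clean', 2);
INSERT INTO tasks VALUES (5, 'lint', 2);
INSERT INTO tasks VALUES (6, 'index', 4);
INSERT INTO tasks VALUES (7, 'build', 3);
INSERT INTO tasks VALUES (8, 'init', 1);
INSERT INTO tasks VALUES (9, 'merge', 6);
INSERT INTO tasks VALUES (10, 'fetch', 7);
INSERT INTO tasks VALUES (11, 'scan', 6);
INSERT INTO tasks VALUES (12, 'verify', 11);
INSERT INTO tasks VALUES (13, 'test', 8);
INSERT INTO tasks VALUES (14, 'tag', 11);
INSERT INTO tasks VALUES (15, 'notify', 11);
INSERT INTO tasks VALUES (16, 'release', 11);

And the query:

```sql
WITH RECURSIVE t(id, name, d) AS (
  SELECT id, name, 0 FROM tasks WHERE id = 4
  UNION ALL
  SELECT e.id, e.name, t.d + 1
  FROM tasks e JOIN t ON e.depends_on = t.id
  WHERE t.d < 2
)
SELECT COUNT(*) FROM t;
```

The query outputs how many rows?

Base: id=4 (clean) at d 0.
Iteration 1: rows with depends_on in {4} -> index (id 6, d 1).
Iteration 2: rows with depends_on in {6} -> merge (id 9, d 2), scan (id 11, d 2).
Iteration 3: d < 2 fails for all current rows; recursion stops.
Total rows emitted: 4.

4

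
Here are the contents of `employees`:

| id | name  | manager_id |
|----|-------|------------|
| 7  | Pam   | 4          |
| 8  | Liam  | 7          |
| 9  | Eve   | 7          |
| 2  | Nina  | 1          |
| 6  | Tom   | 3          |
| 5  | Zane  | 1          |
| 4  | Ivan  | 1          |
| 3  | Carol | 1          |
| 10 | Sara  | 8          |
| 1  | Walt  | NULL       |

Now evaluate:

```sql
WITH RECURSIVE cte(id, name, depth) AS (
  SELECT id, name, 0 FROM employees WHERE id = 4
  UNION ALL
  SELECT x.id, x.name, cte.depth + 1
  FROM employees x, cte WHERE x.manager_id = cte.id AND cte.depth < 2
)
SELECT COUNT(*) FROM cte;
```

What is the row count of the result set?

4

Base: id=4 (Ivan) at depth 0.
Iteration 1: rows with manager_id in {4} -> Pam (id 7, depth 1).
Iteration 2: rows with manager_id in {7} -> Liam (id 8, depth 2), Eve (id 9, depth 2).
Iteration 3: depth < 2 fails for all current rows; recursion stops.
Total rows emitted: 4.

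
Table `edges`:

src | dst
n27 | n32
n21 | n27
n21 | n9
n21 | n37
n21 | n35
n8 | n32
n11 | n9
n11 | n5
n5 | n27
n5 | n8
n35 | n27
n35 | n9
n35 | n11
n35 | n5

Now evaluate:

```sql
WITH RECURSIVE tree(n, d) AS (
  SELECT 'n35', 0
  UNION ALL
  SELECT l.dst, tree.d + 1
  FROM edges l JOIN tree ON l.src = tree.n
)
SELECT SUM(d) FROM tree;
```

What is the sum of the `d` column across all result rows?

Base: (n35, d=0).
Iteration 1: edges from {n35} -> (n11, d=1), (n27, d=1), (n5, d=1), (n9, d=1).
Iteration 2: edges from {n11,n27,n5,n9} -> (n27, d=2), (n32, d=2), (n5, d=2), (n8, d=2), (n9, d=2).
Iteration 3: edges from {n27,n32,n5,n8,n9} -> (n27, d=3), (n32, d=3) x2, (n8, d=3). [UNION ALL keeps all 4 new rows, including repeats]
Iteration 4: edges from {n27,n32,n8} -> (n32, d=4) x2. [UNION ALL keeps all 2 new rows, including repeats]
Iteration 5: no outgoing edges from {n32}; recursion stops.
SUM(d) = 0 + 1 + 1 + 1 + 1 + 2 + 2 + 2 + 2 + 2 + 3 + 3 + 3 + 3 + 4 + 4 = 34.

34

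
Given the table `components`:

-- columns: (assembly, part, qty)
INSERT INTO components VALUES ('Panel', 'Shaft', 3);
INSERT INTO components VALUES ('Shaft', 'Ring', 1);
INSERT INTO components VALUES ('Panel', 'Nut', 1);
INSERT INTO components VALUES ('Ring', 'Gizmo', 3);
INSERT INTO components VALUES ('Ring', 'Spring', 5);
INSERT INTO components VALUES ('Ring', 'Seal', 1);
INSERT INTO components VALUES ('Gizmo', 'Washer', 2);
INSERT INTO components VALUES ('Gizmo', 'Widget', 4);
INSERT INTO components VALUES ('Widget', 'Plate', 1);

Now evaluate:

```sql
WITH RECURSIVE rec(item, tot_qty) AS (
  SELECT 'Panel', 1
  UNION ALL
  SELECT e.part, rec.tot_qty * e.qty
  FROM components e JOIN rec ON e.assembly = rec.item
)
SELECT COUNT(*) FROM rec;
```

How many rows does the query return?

10

Base: (Panel, tot_qty=1).
Iteration 1: components of {Panel} -> Nut = 1*1 = 1, Shaft = 1*3 = 3.
Iteration 2: components of {Nut,Shaft} -> Ring = 3*1 = 3.
Iteration 3: components of {Ring} -> Gizmo = 3*3 = 9, Seal = 3*1 = 3, Spring = 3*5 = 15.
Iteration 4: components of {Gizmo,Seal,Spring} -> Washer = 9*2 = 18, Widget = 9*4 = 36.
Iteration 5: components of {Washer,Widget} -> Plate = 36*1 = 36.
Iteration 6: no further components; recursion stops.
Total rows emitted: 10.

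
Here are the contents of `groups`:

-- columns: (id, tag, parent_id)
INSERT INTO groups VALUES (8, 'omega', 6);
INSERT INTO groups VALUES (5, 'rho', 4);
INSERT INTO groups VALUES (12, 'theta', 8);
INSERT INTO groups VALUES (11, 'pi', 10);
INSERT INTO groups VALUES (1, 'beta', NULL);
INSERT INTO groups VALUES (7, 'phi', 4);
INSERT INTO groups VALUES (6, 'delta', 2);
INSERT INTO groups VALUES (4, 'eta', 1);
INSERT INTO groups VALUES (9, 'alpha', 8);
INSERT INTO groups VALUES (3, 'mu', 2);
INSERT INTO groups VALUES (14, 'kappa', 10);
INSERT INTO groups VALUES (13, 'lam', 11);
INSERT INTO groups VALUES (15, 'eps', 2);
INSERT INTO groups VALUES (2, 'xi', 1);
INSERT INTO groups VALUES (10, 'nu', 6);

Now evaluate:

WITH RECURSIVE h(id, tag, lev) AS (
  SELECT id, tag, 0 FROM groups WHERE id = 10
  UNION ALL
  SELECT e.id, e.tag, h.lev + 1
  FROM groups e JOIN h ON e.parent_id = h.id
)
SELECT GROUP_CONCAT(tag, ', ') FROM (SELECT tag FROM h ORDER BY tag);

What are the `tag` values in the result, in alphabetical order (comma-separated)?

Base: id=10 (nu) at lev 0.
Iteration 1: rows with parent_id in {10} -> pi (id 11, lev 1), kappa (id 14, lev 1).
Iteration 2: rows with parent_id in {11,14} -> lam (id 13, lev 2).
Iteration 3: no rows with parent_id in {13}; recursion stops.

kappa, lam, nu, pi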